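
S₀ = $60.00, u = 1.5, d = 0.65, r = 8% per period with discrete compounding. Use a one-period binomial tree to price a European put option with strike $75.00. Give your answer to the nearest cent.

$16.47

Risk-neutral probability p = (1 + 0.08 − 0.65)/(1.5 − 0.65) = 0.4300/0.8500 = 0.5059
Terminal stock prices: S_u = 90, S_d = 39
Terminal payoffs (K − S): max(-15, 0) = 0, max(36, 0) = 36
Node 0 (S = 60): V_0 = 1/1.08·[0.5059·0.0000 + 0.4941·36.0000] = 16.4706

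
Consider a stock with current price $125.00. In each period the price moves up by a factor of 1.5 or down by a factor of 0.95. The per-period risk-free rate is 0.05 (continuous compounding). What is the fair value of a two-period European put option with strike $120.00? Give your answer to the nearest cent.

Risk-neutral probability p = (e^0.05 − 0.95)/(1.5 − 0.95) = 0.1013/0.5500 = 0.1841
Terminal stock prices: S_uu = 281.2, S_ud = 178.1, S_dd = 112.8
Terminal payoffs (K − S): max(-161.2, 0) = 0, max(-58.12, 0) = 0, max(7.188, 0) = 7.188
Node u (S = 187.5): V_u = e^(−0.05)·[0.1841·0.0000 + 0.8159·0.0000] = 0.0000
Node d (S = 118.8): V_d = e^(−0.05)·[0.1841·0.0000 + 0.8159·7.1875] = 5.5781
Node 0 (S = 125): V_0 = e^(−0.05)·[0.1841·0.0000 + 0.8159·5.5781] = 4.3290

$4.33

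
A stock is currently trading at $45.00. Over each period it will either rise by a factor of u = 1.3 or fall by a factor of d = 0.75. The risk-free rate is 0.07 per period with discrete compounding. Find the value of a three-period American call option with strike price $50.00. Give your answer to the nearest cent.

Risk-neutral probability p = (1 + 0.07 − 0.75)/(1.3 − 0.75) = 0.3200/0.5500 = 0.5818
Terminal stock prices: S_uuu = 98.87, S_uud = 57.04, S_udd = 32.91, S_ddd = 18.98
Terminal payoffs (S − K): max(48.87, 0) = 48.87, max(7.038, 0) = 7.038, max(-17.09, 0) = 0, max(-31.02, 0) = 0
Node uu (S = 76.05): continuation = 1/1.07·[0.5818·48.8650 + 0.4182·7.0375] = 29.3210; exercise value = 26.0500 ≤ continuation, so V_uu = 29.3210
Node ud (S = 43.88): continuation = 1/1.07·[0.5818·7.0375 + 0.4182·0.0000] = 3.8267; exercise value = 0.0000 ≤ continuation, so V_ud = 3.8267
Node dd (S = 25.31): continuation = 1/1.07·[0.5818·0.0000 + 0.4182·0.0000] = 0.0000; exercise value = 0.0000 ≤ continuation, so V_dd = 0.0000
Node u (S = 58.5): continuation = 1/1.07·[0.5818·29.3210 + 0.4182·3.8267] = 17.4390; exercise value = 8.5000 ≤ continuation, so V_u = 17.4390
Node d (S = 33.75): continuation = 1/1.07·[0.5818·3.8267 + 0.4182·0.0000] = 2.0808; exercise value = 0.0000 ≤ continuation, so V_d = 2.0808
Node 0 (S = 45): continuation = 1/1.07·[0.5818·17.4390 + 0.4182·2.0808] = 10.2958; exercise value = 0.0000 ≤ continuation, so V_0 = 10.2958

$10.30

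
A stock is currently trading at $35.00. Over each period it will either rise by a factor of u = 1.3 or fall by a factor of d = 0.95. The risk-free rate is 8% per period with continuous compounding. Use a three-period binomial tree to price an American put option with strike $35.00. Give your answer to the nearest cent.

Risk-neutral probability p = (e^0.08 − 0.95)/(1.3 − 0.95) = 0.1333/0.3500 = 0.3808
Terminal stock prices: S_uuu = 76.89, S_uud = 56.19, S_udd = 41.06, S_ddd = 30.01
Terminal payoffs (K − S): max(-41.89, 0) = 0, max(-21.19, 0) = 0, max(-6.064, 0) = 0, max(4.992, 0) = 4.992
Node uu (S = 59.15): continuation = e^(−0.08)·[0.3808·0.0000 + 0.6192·0.0000] = 0.0000; exercise value = 0.0000 ≤ continuation, so V_uu = 0.0000
Node ud (S = 43.23): continuation = e^(−0.08)·[0.3808·0.0000 + 0.6192·0.0000] = 0.0000; exercise value = 0.0000 ≤ continuation, so V_ud = 0.0000
Node dd (S = 31.59): continuation = e^(−0.08)·[0.3808·0.0000 + 0.6192·4.9919] = 2.8532; exercise value = 3.4125 > continuation, so V_dd = 3.4125 (exercise)
Node u (S = 45.5): continuation = e^(−0.08)·[0.3808·0.0000 + 0.6192·0.0000] = 0.0000; exercise value = 0.0000 ≤ continuation, so V_u = 0.0000
Node d (S = 33.25): continuation = e^(−0.08)·[0.3808·0.0000 + 0.6192·3.4125] = 1.9505; exercise value = 1.7500 ≤ continuation, so V_d = 1.9505
Node 0 (S = 35): continuation = e^(−0.08)·[0.3808·0.0000 + 0.6192·1.9505] = 1.1149; exercise value = 0.0000 ≤ continuation, so V_0 = 1.1149

$1.11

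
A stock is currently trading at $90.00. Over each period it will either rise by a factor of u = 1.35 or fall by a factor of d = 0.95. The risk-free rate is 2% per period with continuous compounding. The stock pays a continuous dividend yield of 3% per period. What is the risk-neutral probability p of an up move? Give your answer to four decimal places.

p = 0.1001

Per-period risk-free factor R = e^0.02 = 1.0202; dividend-adjusted growth = e^(0.02−0.03) = 0.9900.
Risk-neutral probability p = (0.9900 − 0.95)/(1.35 − 0.95) = 0.0400/0.4000 = 0.1001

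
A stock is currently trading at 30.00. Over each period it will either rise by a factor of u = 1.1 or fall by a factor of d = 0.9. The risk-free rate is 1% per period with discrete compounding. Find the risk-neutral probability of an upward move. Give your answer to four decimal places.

p = 0.5500

Risk-neutral probability p = (1 + 0.01 − 0.9)/(1.1 − 0.9) = 0.1100/0.2000 = 0.5500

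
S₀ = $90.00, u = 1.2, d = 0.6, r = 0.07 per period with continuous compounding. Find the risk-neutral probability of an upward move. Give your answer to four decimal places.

p = 0.7875

Risk-neutral probability p = (e^0.07 − 0.6)/(1.2 − 0.6) = 0.4725/0.6000 = 0.7875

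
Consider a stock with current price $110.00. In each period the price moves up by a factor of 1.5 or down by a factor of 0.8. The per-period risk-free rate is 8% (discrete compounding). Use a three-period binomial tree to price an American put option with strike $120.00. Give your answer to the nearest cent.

Risk-neutral probability p = (1 + 0.08 − 0.8)/(1.5 − 0.8) = 0.2800/0.7000 = 0.4000
Terminal stock prices: S_uuu = 371.2, S_uud = 198, S_udd = 105.6, S_ddd = 56.32
Terminal payoffs (K − S): max(-251.2, 0) = 0, max(-78, 0) = 0, max(14.4, 0) = 14.4, max(63.68, 0) = 63.68
Node uu (S = 247.5): continuation = 1/1.08·[0.4000·0.0000 + 0.6000·0.0000] = 0.0000; exercise value = 0.0000 ≤ continuation, so V_uu = 0.0000
Node ud (S = 132): continuation = 1/1.08·[0.4000·0.0000 + 0.6000·14.4000] = 8.0000; exercise value = 0.0000 ≤ continuation, so V_ud = 8.0000
Node dd (S = 70.4): continuation = 1/1.08·[0.4000·14.4000 + 0.6000·63.6800] = 40.7111; exercise value = 49.6000 > continuation, so V_dd = 49.6000 (exercise)
Node u (S = 165): continuation = 1/1.08·[0.4000·0.0000 + 0.6000·8.0000] = 4.4444; exercise value = 0.0000 ≤ continuation, so V_u = 4.4444
Node d (S = 88): continuation = 1/1.08·[0.4000·8.0000 + 0.6000·49.6000] = 30.5185; exercise value = 32.0000 > continuation, so V_d = 32.0000 (exercise)
Node 0 (S = 110): continuation = 1/1.08·[0.4000·4.4444 + 0.6000·32.0000] = 19.4239; exercise value = 10.0000 ≤ continuation, so V_0 = 19.4239

$19.42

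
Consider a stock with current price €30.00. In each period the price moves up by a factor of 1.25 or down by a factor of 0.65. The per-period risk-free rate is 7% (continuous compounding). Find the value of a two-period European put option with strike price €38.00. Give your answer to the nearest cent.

€6.86

Risk-neutral probability p = (e^0.07 − 0.65)/(1.25 − 0.65) = 0.4225/0.6000 = 0.7042
Terminal stock prices: S_uu = 46.88, S_ud = 24.38, S_dd = 12.68
Terminal payoffs (K − S): max(-8.875, 0) = 0, max(13.62, 0) = 13.62, max(25.32, 0) = 25.32
Node u (S = 37.5): V_u = e^(−0.07)·[0.7042·0.0000 + 0.2958·13.6250] = 3.7581
Node d (S = 19.5): V_d = e^(−0.07)·[0.7042·13.6250 + 0.2958·25.3250] = 15.9310
Node 0 (S = 30): V_0 = e^(−0.07)·[0.7042·3.7581 + 0.2958·15.9310] = 6.8615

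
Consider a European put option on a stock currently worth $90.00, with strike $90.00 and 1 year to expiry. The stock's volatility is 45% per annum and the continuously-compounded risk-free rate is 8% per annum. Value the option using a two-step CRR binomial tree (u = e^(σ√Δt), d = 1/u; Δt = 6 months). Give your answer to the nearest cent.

CRR parameters: u = e^(σ√Δt) = e^(0.45·√0.5) = 1.3746, d = 1/u = 0.7275
Per-period rate: rΔt = 0.08·0.5 = 0.04, so R = e^0.04 = 1.0408
Risk-neutral probability p = (e^0.04 − 0.7275)/(1.3746 − 0.7275) = 0.3134/0.6472 = 0.4842
Terminal stock prices: S_uu = 170.1, S_ud = 90, S_dd = 47.63
Terminal payoffs (K − S): max(-80.07, 0) = 0, max(0, 0) = 0, max(42.37, 0) = 42.37
Node u (S = 123.7): V_u = e^(−0.04)·[0.4842·0.0000 + 0.5158·0.0000] = 0.0000
Node d (S = 65.47): V_d = e^(−0.04)·[0.4842·0.0000 + 0.5158·42.3723] = 20.9998
Node 0 (S = 90): V_0 = e^(−0.04)·[0.4842·0.0000 + 0.5158·20.9998] = 10.4075

$10.41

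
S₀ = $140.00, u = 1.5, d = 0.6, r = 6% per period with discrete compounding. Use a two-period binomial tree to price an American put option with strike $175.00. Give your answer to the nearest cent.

Risk-neutral probability p = (1 + 0.06 − 0.6)/(1.5 − 0.6) = 0.4600/0.9000 = 0.5111
Terminal stock prices: S_uu = 315, S_ud = 126, S_dd = 50.4
Terminal payoffs (K − S): max(-140, 0) = 0, max(49, 0) = 49, max(124.6, 0) = 124.6
Node u (S = 210): continuation = 1/1.06·[0.5111·0.0000 + 0.4889·49.0000] = 22.5996; exercise value = 0.0000 ≤ continuation, so V_u = 22.5996
Node d (S = 84): continuation = 1/1.06·[0.5111·49.0000 + 0.4889·124.6000] = 81.0943; exercise value = 91.0000 > continuation, so V_d = 91.0000 (exercise)
Node 0 (S = 140): continuation = 1/1.06·[0.5111·22.5996 + 0.4889·91.0000] = 52.8677; exercise value = 35.0000 ≤ continuation, so V_0 = 52.8677

$52.87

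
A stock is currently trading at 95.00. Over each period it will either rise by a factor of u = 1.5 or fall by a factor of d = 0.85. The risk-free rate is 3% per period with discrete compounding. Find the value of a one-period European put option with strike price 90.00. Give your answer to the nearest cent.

Risk-neutral probability p = (1 + 0.03 − 0.85)/(1.5 − 0.85) = 0.1800/0.6500 = 0.2769
Terminal stock prices: S_u = 142.5, S_d = 80.75
Terminal payoffs (K − S): max(-52.5, 0) = 0, max(9.25, 0) = 9.25
Node 0 (S = 95): V_0 = 1/1.03·[0.2769·0.0000 + 0.7231·9.2500] = 6.4937

6.49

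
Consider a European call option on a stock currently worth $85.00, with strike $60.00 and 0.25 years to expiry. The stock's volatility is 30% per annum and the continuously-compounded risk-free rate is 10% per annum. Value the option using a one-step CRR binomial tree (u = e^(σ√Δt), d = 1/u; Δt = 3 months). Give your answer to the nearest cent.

$26.48

CRR parameters: u = e^(σ√Δt) = e^(0.3·√0.25) = 1.1618, d = 1/u = 0.8607
Per-period rate: rΔt = 0.1·0.25 = 0.025, so R = e^0.025 = 1.0253
Risk-neutral probability p = (e^0.025 − 0.8607)/(1.1618 − 0.8607) = 0.1646/0.3011 = 0.5466
Terminal stock prices: S_u = 98.76, S_d = 73.16
Terminal payoffs (S − K): max(38.76, 0) = 38.76, max(13.16, 0) = 13.16
Node 0 (S = 85): V_0 = e^(−0.025)·[0.5466·38.7559 + 0.4534·13.1602] = 26.4814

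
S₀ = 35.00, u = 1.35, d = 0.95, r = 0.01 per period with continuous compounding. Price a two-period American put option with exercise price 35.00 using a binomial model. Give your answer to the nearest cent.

Risk-neutral probability p = (e^0.01 − 0.95)/(1.35 − 0.95) = 0.0601/0.4000 = 0.1501
Terminal stock prices: S_uu = 63.79, S_ud = 44.89, S_dd = 31.59
Terminal payoffs (K − S): max(-28.79, 0) = 0, max(-9.887, 0) = 0, max(3.413, 0) = 3.413
Node u (S = 47.25): continuation = e^(−0.01)·[0.1501·0.0000 + 0.8499·0.0000] = 0.0000; exercise value = 0.0000 ≤ continuation, so V_u = 0.0000
Node d (S = 33.25): continuation = e^(−0.01)·[0.1501·0.0000 + 0.8499·3.4125] = 2.8713; exercise value = 1.7500 ≤ continuation, so V_d = 2.8713
Node 0 (S = 35): continuation = e^(−0.01)·[0.1501·0.0000 + 0.8499·2.8713] = 2.4160; exercise value = 0.0000 ≤ continuation, so V_0 = 2.4160

2.42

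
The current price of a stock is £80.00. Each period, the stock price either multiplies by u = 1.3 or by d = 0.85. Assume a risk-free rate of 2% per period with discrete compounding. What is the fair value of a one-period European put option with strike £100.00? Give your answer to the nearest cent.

£19.52

Risk-neutral probability p = (1 + 0.02 − 0.85)/(1.3 − 0.85) = 0.1700/0.4500 = 0.3778
Terminal stock prices: S_u = 104, S_d = 68
Terminal payoffs (K − S): max(-4, 0) = 0, max(32, 0) = 32
Node 0 (S = 80): V_0 = 1/1.02·[0.3778·0.0000 + 0.6222·32.0000] = 19.5207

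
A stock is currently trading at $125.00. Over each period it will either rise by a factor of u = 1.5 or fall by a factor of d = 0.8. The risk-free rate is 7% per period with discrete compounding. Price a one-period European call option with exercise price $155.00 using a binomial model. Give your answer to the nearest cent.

$11.72

Risk-neutral probability p = (1 + 0.07 − 0.8)/(1.5 − 0.8) = 0.2700/0.7000 = 0.3857
Terminal stock prices: S_u = 187.5, S_d = 100
Terminal payoffs (S − K): max(32.5, 0) = 32.5, max(-55, 0) = 0
Node 0 (S = 125): V_0 = 1/1.07·[0.3857·32.5000 + 0.6143·0.0000] = 11.7156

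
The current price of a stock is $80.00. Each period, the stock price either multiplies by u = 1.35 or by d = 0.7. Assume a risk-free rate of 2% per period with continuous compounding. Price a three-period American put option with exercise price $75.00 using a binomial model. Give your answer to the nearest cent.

Risk-neutral probability p = (e^0.02 − 0.7)/(1.35 − 0.7) = 0.3202/0.6500 = 0.4926
Terminal stock prices: S_uuu = 196.8, S_uud = 102.1, S_udd = 52.92, S_ddd = 27.44
Terminal payoffs (K − S): max(-121.8, 0) = 0, max(-27.06, 0) = 0, max(22.08, 0) = 22.08, max(47.56, 0) = 47.56
Node uu (S = 145.8): continuation = e^(−0.02)·[0.4926·0.0000 + 0.5074·0.0000] = 0.0000; exercise value = 0.0000 ≤ continuation, so V_uu = 0.0000
Node ud (S = 75.6): continuation = e^(−0.02)·[0.4926·0.0000 + 0.5074·22.0800] = 10.9812; exercise value = 0.0000 ≤ continuation, so V_ud = 10.9812
Node dd (S = 39.2): continuation = e^(−0.02)·[0.4926·22.0800 + 0.5074·47.5600] = 34.3149; exercise value = 35.8000 > continuation, so V_dd = 35.8000 (exercise)
Node u (S = 108): continuation = e^(−0.02)·[0.4926·0.0000 + 0.5074·10.9812] = 5.4613; exercise value = 0.0000 ≤ continuation, so V_u = 5.4613
Node d (S = 56): continuation = e^(−0.02)·[0.4926·10.9812 + 0.5074·35.8000] = 23.1070; exercise value = 19.0000 ≤ continuation, so V_d = 23.1070
Node 0 (S = 80): continuation = e^(−0.02)·[0.4926·5.4613 + 0.5074·23.1070] = 14.1290; exercise value = 0.0000 ≤ continuation, so V_0 = 14.1290

$14.13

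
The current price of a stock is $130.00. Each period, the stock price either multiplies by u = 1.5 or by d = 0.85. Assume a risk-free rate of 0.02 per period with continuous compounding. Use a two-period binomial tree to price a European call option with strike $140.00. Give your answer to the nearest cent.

$19.61

Risk-neutral probability p = (e^0.02 − 0.85)/(1.5 − 0.85) = 0.1702/0.6500 = 0.2618
Terminal stock prices: S_uu = 292.5, S_ud = 165.8, S_dd = 93.92
Terminal payoffs (S − K): max(152.5, 0) = 152.5, max(25.75, 0) = 25.75, max(-46.08, 0) = 0
Node u (S = 195): V_u = e^(−0.02)·[0.2618·152.5000 + 0.7382·25.7500] = 57.7722
Node d (S = 110.5): V_d = e^(−0.02)·[0.2618·25.7500 + 0.7382·0.0000] = 6.6091
Node 0 (S = 130): V_0 = e^(−0.02)·[0.2618·57.7722 + 0.7382·6.6091] = 19.6099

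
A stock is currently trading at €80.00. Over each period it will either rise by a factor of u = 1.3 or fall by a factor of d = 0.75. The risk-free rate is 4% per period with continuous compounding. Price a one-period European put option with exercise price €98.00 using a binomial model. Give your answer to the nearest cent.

€17.21

Risk-neutral probability p = (e^0.04 − 0.75)/(1.3 − 0.75) = 0.2908/0.5500 = 0.5287
Terminal stock prices: S_u = 104, S_d = 60
Terminal payoffs (K − S): max(-6, 0) = 0, max(38, 0) = 38
Node 0 (S = 80): V_0 = e^(−0.04)·[0.5287·0.0000 + 0.4713·38.0000] = 17.2055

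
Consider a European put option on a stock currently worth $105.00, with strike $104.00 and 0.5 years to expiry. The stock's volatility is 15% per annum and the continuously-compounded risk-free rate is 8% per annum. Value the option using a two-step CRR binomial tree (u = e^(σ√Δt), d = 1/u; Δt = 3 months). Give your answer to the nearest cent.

$1.93

CRR parameters: u = e^(σ√Δt) = e^(0.15·√0.25) = 1.0779, d = 1/u = 0.9277
Per-period rate: rΔt = 0.08·0.25 = 0.02, so R = e^0.02 = 1.0202
Risk-neutral probability p = (e^0.02 − 0.9277)/(1.0779 − 0.9277) = 0.0925/0.1501 = 0.6158
Terminal stock prices: S_uu = 122, S_ud = 105, S_dd = 90.37
Terminal payoffs (K − S): max(-17.99, 0) = 0, max(-1, 0) = 0, max(13.63, 0) = 13.63
Node u (S = 113.2): V_u = e^(−0.02)·[0.6158·0.0000 + 0.3842·0.0000] = 0.0000
Node d (S = 97.41): V_d = e^(−0.02)·[0.6158·0.0000 + 0.3842·13.6257] = 5.1312
Node 0 (S = 105): V_0 = e^(−0.02)·[0.6158·0.0000 + 0.3842·5.1312] = 1.9323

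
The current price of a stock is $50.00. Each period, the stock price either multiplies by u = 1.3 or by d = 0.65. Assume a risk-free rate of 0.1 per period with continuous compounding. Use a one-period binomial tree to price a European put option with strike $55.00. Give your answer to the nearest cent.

$6.10

Risk-neutral probability p = (e^0.1 − 0.65)/(1.3 − 0.65) = 0.4552/0.6500 = 0.7003
Terminal stock prices: S_u = 65, S_d = 32.5
Terminal payoffs (K − S): max(-10, 0) = 0, max(22.5, 0) = 22.5
Node 0 (S = 50): V_0 = e^(−0.1)·[0.7003·0.0000 + 0.2997·22.5000] = 6.1023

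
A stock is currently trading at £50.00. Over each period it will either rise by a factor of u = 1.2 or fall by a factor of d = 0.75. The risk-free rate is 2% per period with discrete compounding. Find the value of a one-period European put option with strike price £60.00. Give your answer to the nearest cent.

Risk-neutral probability p = (1 + 0.02 − 0.75)/(1.2 − 0.75) = 0.2700/0.4500 = 0.6000
Terminal stock prices: S_u = 60, S_d = 37.5
Terminal payoffs (K − S): max(0, 0) = 0, max(22.5, 0) = 22.5
Node 0 (S = 50): V_0 = 1/1.02·[0.6000·0.0000 + 0.4000·22.5000] = 8.8235

£8.82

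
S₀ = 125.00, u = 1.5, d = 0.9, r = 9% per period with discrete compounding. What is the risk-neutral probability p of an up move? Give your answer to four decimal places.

Risk-neutral probability p = (1 + 0.09 − 0.9)/(1.5 − 0.9) = 0.1900/0.6000 = 0.3167

p = 0.3167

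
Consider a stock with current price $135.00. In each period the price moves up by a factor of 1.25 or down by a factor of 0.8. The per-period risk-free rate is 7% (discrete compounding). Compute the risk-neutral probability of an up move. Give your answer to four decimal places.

p = 0.6000

Risk-neutral probability p = (1 + 0.07 − 0.8)/(1.25 − 0.8) = 0.2700/0.4500 = 0.6000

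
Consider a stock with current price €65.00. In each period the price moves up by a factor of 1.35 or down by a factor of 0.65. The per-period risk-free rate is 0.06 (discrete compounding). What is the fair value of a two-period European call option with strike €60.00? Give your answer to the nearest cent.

€17.85

Risk-neutral probability p = (1 + 0.06 − 0.65)/(1.35 − 0.65) = 0.4100/0.7000 = 0.5857
Terminal stock prices: S_uu = 118.5, S_ud = 57.04, S_dd = 27.46
Terminal payoffs (S − K): max(58.46, 0) = 58.46, max(-2.962, 0) = 0, max(-32.54, 0) = 0
Node u (S = 87.75): V_u = 1/1.06·[0.5857·58.4625 + 0.4143·0.0000] = 32.3041
Node d (S = 42.25): V_d = 1/1.06·[0.5857·0.0000 + 0.4143·0.0000] = 0.0000
Node 0 (S = 65): V_0 = 1/1.06·[0.5857·32.3041 + 0.4143·0.0000] = 17.8500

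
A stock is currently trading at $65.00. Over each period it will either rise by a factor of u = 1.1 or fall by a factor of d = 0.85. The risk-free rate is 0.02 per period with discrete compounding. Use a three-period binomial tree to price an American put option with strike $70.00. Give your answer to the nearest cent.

Risk-neutral probability p = (1 + 0.02 − 0.85)/(1.1 − 0.85) = 0.1700/0.2500 = 0.6800
Terminal stock prices: S_uuu = 86.52, S_uud = 66.85, S_udd = 51.66, S_ddd = 39.92
Terminal payoffs (K − S): max(-16.52, 0) = 0, max(3.147, 0) = 3.147, max(18.34, 0) = 18.34, max(30.08, 0) = 30.08
Node uu (S = 78.65): continuation = 1/1.02·[0.6800·0.0000 + 0.3200·3.1475] = 0.9875; exercise value = 0.0000 ≤ continuation, so V_uu = 0.9875
Node ud (S = 60.77): continuation = 1/1.02·[0.6800·3.1475 + 0.3200·18.3413] = 7.8525; exercise value = 9.2250 > continuation, so V_ud = 9.2250 (exercise)
Node dd (S = 46.96): continuation = 1/1.02·[0.6800·18.3413 + 0.3200·30.0819] = 21.6650; exercise value = 23.0375 > continuation, so V_dd = 23.0375 (exercise)
Node u (S = 71.5): continuation = 1/1.02·[0.6800·0.9875 + 0.3200·9.2250] = 3.5524; exercise value = 0.0000 ≤ continuation, so V_u = 3.5524
Node d (S = 55.25): continuation = 1/1.02·[0.6800·9.2250 + 0.3200·23.0375] = 13.3775; exercise value = 14.7500 > continuation, so V_d = 14.7500 (exercise)
Node 0 (S = 65): continuation = 1/1.02·[0.6800·3.5524 + 0.3200·14.7500] = 6.9957; exercise value = 5.0000 ≤ continuation, so V_0 = 6.9957

$7.00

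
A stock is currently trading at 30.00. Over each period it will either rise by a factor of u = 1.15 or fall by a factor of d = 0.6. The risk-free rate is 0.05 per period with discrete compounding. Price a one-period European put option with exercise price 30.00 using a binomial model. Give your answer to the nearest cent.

2.08

Risk-neutral probability p = (1 + 0.05 − 0.6)/(1.15 − 0.6) = 0.4500/0.5500 = 0.8182
Terminal stock prices: S_u = 34.5, S_d = 18
Terminal payoffs (K − S): max(-4.5, 0) = 0, max(12, 0) = 12
Node 0 (S = 30): V_0 = 1/1.05·[0.8182·0.0000 + 0.1818·12.0000] = 2.0779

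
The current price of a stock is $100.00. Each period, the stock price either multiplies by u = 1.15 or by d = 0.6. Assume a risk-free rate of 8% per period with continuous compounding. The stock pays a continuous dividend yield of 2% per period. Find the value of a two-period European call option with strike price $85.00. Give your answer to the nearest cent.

$28.39

Per-period risk-free factor R = e^0.08 = 1.0833; dividend-adjusted growth = e^(0.08−0.02) = 1.0618.
Risk-neutral probability p = (1.0618 − 0.6)/(1.15 − 0.6) = 0.4618/0.5500 = 0.8397
Terminal stock prices: S_uu = 132.2, S_ud = 69, S_dd = 36
Terminal payoffs (S − K): max(47.25, 0) = 47.25, max(-16, 0) = 0, max(-49, 0) = 0
Node u (S = 115): V_u = e^(−0.08)·[0.8397·47.2500 + 0.1603·0.0000] = 36.6255
Node d (S = 60): V_d = e^(−0.08)·[0.8397·0.0000 + 0.1603·0.0000] = 0.0000
Node 0 (S = 100): V_0 = e^(−0.08)·[0.8397·36.6255 + 0.1603·0.0000] = 28.3900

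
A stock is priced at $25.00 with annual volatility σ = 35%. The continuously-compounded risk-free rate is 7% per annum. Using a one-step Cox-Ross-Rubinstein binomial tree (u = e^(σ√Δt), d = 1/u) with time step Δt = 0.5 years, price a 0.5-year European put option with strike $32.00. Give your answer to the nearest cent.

$5.91

CRR parameters: u = e^(σ√Δt) = e^(0.35·√0.5) = 1.2808, d = 1/u = 0.7808
Per-period rate: rΔt = 0.07·0.5 = 0.035, so R = e^0.035 = 1.0356
Risk-neutral probability p = (e^0.035 − 0.7808)/(1.2808 − 0.7808) = 0.2549/0.5000 = 0.5097
Terminal stock prices: S_u = 32.02, S_d = 19.52
Terminal payoffs (K − S): max(-0.02008, 0) = 0, max(12.48, 0) = 12.48
Node 0 (S = 25): V_0 = e^(−0.035)·[0.5097·0.0000 + 0.4903·12.4810] = 5.9093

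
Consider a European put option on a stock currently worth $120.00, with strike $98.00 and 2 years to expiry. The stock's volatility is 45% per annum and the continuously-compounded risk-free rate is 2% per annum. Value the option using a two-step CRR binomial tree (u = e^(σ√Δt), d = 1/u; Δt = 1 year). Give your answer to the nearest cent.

$16.40

CRR parameters: u = e^(σ√Δt) = e^(0.45·√1) = 1.5683, d = 1/u = 0.6376
Per-period rate: rΔt = 0.02·1 = 0.02, so R = e^0.02 = 1.0202
Risk-neutral probability p = (e^0.02 − 0.6376)/(1.5683 − 0.6376) = 0.3826/0.9307 = 0.4111
Terminal stock prices: S_uu = 295.2, S_ud = 120, S_dd = 48.79
Terminal payoffs (K − S): max(-197.2, 0) = 0, max(-22, 0) = 0, max(49.21, 0) = 49.21
Node u (S = 188.2): V_u = e^(−0.02)·[0.4111·0.0000 + 0.5889·0.0000] = 0.0000
Node d (S = 76.52): V_d = e^(−0.02)·[0.4111·0.0000 + 0.5889·49.2116] = 28.4085
Node 0 (S = 120): V_0 = e^(−0.02)·[0.4111·0.0000 + 0.5889·28.4085] = 16.3994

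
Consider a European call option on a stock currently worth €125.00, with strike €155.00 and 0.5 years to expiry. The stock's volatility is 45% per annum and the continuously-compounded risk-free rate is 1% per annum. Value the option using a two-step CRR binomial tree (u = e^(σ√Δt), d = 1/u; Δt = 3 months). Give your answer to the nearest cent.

€8.25

CRR parameters: u = e^(σ√Δt) = e^(0.45·√0.25) = 1.2523, d = 1/u = 0.7985
Per-period rate: rΔt = 0.01·0.25 = 0.0025, so R = e^0.0025 = 1.0025
Risk-neutral probability p = (e^0.0025 − 0.7985)/(1.2523 − 0.7985) = 0.2040/0.4538 = 0.4495
Terminal stock prices: S_uu = 196, S_ud = 125, S_dd = 79.7
Terminal payoffs (S − K): max(41.04, 0) = 41.04, max(-30, 0) = 0, max(-75.3, 0) = 0
Node u (S = 156.5): V_u = e^(−0.0025)·[0.4495·41.0390 + 0.5505·0.0000] = 18.4011
Node d (S = 99.81): V_d = e^(−0.0025)·[0.4495·0.0000 + 0.5505·0.0000] = 0.0000
Node 0 (S = 125): V_0 = e^(−0.0025)·[0.4495·18.4011 + 0.5505·0.0000] = 8.2507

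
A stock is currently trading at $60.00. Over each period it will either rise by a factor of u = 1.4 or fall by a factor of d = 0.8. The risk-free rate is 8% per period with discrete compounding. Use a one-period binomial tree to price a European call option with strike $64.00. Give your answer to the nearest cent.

Risk-neutral probability p = (1 + 0.08 − 0.8)/(1.4 − 0.8) = 0.2800/0.6000 = 0.4667
Terminal stock prices: S_u = 84, S_d = 48
Terminal payoffs (S − K): max(20, 0) = 20, max(-16, 0) = 0
Node 0 (S = 60): V_0 = 1/1.08·[0.4667·20.0000 + 0.5333·0.0000] = 8.6420

$8.64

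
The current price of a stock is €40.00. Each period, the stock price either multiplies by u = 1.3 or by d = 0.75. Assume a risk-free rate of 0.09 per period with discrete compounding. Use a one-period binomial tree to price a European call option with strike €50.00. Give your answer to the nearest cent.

€1.13

Risk-neutral probability p = (1 + 0.09 − 0.75)/(1.3 − 0.75) = 0.3400/0.5500 = 0.6182
Terminal stock prices: S_u = 52, S_d = 30
Terminal payoffs (S − K): max(2, 0) = 2, max(-20, 0) = 0
Node 0 (S = 40): V_0 = 1/1.09·[0.6182·2.0000 + 0.3818·0.0000] = 1.1343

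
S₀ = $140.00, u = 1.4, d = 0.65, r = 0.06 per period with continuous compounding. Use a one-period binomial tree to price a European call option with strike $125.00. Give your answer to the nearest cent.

Risk-neutral probability p = (e^0.06 − 0.65)/(1.4 − 0.65) = 0.4118/0.7500 = 0.5491
Terminal stock prices: S_u = 196, S_d = 91
Terminal payoffs (S − K): max(71, 0) = 71, max(-34, 0) = 0
Node 0 (S = 140): V_0 = e^(−0.06)·[0.5491·71.0000 + 0.4509·0.0000] = 36.7168

$36.72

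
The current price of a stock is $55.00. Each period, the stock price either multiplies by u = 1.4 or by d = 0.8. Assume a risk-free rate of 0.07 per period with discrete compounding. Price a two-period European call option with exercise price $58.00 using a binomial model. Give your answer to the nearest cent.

Risk-neutral probability p = (1 + 0.07 − 0.8)/(1.4 − 0.8) = 0.2700/0.6000 = 0.4500
Terminal stock prices: S_uu = 107.8, S_ud = 61.6, S_dd = 35.2
Terminal payoffs (S − K): max(49.8, 0) = 49.8, max(3.6, 0) = 3.6, max(-22.8, 0) = 0
Node u (S = 77): V_u = 1/1.07·[0.4500·49.8000 + 0.5500·3.6000] = 22.7944
Node d (S = 44): V_d = 1/1.07·[0.4500·3.6000 + 0.5500·0.0000] = 1.5140
Node 0 (S = 55): V_0 = 1/1.07·[0.4500·22.7944 + 0.5500·1.5140] = 10.3647

$10.36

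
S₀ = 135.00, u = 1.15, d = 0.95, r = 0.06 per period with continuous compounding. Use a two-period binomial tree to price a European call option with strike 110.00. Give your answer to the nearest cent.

37.44

Risk-neutral probability p = (e^0.06 − 0.95)/(1.15 − 0.95) = 0.1118/0.2000 = 0.5592
Terminal stock prices: S_uu = 178.5, S_ud = 147.5, S_dd = 121.8
Terminal payoffs (S − K): max(68.54, 0) = 68.54, max(37.49, 0) = 37.49, max(11.84, 0) = 11.84
Node u (S = 155.2): V_u = e^(−0.06)·[0.5592·68.5375 + 0.4408·37.4875] = 51.6559
Node d (S = 128.2): V_d = e^(−0.06)·[0.5592·37.4875 + 0.4408·11.8375] = 24.6559
Node 0 (S = 135): V_0 = e^(−0.06)·[0.5592·51.6559 + 0.4408·24.6559] = 37.4388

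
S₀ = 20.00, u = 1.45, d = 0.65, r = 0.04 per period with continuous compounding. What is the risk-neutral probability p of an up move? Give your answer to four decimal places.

p = 0.4885

Risk-neutral probability p = (e^0.04 − 0.65)/(1.45 − 0.65) = 0.3908/0.8000 = 0.4885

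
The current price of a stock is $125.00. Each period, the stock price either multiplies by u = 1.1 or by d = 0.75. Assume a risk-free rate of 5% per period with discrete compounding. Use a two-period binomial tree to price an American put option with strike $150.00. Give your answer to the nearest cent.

$25.00

Risk-neutral probability p = (1 + 0.05 − 0.75)/(1.1 − 0.75) = 0.3000/0.3500 = 0.8571
Terminal stock prices: S_uu = 151.3, S_ud = 103.1, S_dd = 70.31
Terminal payoffs (K − S): max(-1.25, 0) = 0, max(46.88, 0) = 46.88, max(79.69, 0) = 79.69
Node u (S = 137.5): continuation = 1/1.05·[0.8571·0.0000 + 0.1429·46.8750] = 6.3776; exercise value = 12.5000 > continuation, so V_u = 12.5000 (exercise)
Node d (S = 93.75): continuation = 1/1.05·[0.8571·46.8750 + 0.1429·79.6875] = 49.1071; exercise value = 56.2500 > continuation, so V_d = 56.2500 (exercise)
Node 0 (S = 125): continuation = 1/1.05·[0.8571·12.5000 + 0.1429·56.2500] = 17.8571; exercise value = 25.0000 > continuation, so V_0 = 25.0000 (exercise)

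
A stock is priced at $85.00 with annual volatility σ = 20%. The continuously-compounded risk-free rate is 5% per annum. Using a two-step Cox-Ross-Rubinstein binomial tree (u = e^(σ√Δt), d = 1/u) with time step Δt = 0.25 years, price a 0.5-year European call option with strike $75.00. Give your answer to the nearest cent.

CRR parameters: u = e^(σ√Δt) = e^(0.2·√0.25) = 1.1052, d = 1/u = 0.9048
Per-period rate: rΔt = 0.05·0.25 = 0.0125, so R = e^0.0125 = 1.0126
Risk-neutral probability p = (e^0.0125 − 0.9048)/(1.1052 − 0.9048) = 0.1077/0.2003 = 0.5378
Terminal stock prices: S_uu = 103.8, S_ud = 85, S_dd = 69.59
Terminal payoffs (S − K): max(28.82, 0) = 28.82, max(10, 0) = 10, max(-5.408, 0) = 0
Node u (S = 93.94): V_u = e^(−0.0125)·[0.5378·28.8192 + 0.4622·10.0000] = 19.8712
Node d (S = 76.91): V_d = e^(−0.0125)·[0.5378·10.0000 + 0.4622·0.0000] = 5.3113
Node 0 (S = 85): V_0 = e^(−0.0125)·[0.5378·19.8712 + 0.4622·5.3113] = 12.9785

$12.98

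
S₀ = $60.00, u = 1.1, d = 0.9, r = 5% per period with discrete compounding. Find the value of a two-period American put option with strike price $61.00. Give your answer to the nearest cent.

$1.94

Risk-neutral probability p = (1 + 0.05 − 0.9)/(1.1 − 0.9) = 0.1500/0.2000 = 0.7500
Terminal stock prices: S_uu = 72.6, S_ud = 59.4, S_dd = 48.6
Terminal payoffs (K − S): max(-11.6, 0) = 0, max(1.6, 0) = 1.6, max(12.4, 0) = 12.4
Node u (S = 66): continuation = 1/1.05·[0.7500·0.0000 + 0.2500·1.6000] = 0.3810; exercise value = 0.0000 ≤ continuation, so V_u = 0.3810
Node d (S = 54): continuation = 1/1.05·[0.7500·1.6000 + 0.2500·12.4000] = 4.0952; exercise value = 7.0000 > continuation, so V_d = 7.0000 (exercise)
Node 0 (S = 60): continuation = 1/1.05·[0.7500·0.3810 + 0.2500·7.0000] = 1.9388; exercise value = 1.0000 ≤ continuation, so V_0 = 1.9388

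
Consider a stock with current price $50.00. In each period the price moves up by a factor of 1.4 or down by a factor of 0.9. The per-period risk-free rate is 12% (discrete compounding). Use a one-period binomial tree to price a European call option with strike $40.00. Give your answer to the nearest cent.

Risk-neutral probability p = (1 + 0.12 − 0.9)/(1.4 − 0.9) = 0.2200/0.5000 = 0.4400
Terminal stock prices: S_u = 70, S_d = 45
Terminal payoffs (S − K): max(30, 0) = 30, max(5, 0) = 5
Node 0 (S = 50): V_0 = 1/1.12·[0.4400·30.0000 + 0.5600·5.0000] = 14.2857

$14.29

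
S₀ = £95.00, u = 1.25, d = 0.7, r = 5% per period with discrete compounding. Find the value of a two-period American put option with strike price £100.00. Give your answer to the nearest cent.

Risk-neutral probability p = (1 + 0.05 − 0.7)/(1.25 − 0.7) = 0.3500/0.5500 = 0.6364
Terminal stock prices: S_uu = 148.4, S_ud = 83.12, S_dd = 46.55
Terminal payoffs (K − S): max(-48.44, 0) = 0, max(16.88, 0) = 16.88, max(53.45, 0) = 53.45
Node u (S = 118.8): continuation = 1/1.05·[0.6364·0.0000 + 0.3636·16.8750] = 5.8442; exercise value = 0.0000 ≤ continuation, so V_u = 5.8442
Node d (S = 66.5): continuation = 1/1.05·[0.6364·16.8750 + 0.3636·53.4500] = 28.7381; exercise value = 33.5000 > continuation, so V_d = 33.5000 (exercise)
Node 0 (S = 95): continuation = 1/1.05·[0.6364·5.8442 + 0.3636·33.5000] = 15.1436; exercise value = 5.0000 ≤ continuation, so V_0 = 15.1436

£15.14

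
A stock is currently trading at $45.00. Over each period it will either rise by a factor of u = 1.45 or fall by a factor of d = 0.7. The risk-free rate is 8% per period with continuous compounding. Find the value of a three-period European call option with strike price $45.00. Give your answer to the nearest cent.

Risk-neutral probability p = (e^0.08 − 0.7)/(1.45 − 0.7) = 0.3833/0.7500 = 0.5110
Terminal stock prices: S_uuu = 137.2, S_uud = 66.23, S_udd = 31.97, S_ddd = 15.43
Terminal payoffs (S − K): max(92.19, 0) = 92.19, max(21.23, 0) = 21.23, max(-13.03, 0) = 0, max(-29.57, 0) = 0
Node uu (S = 94.61): V_uu = e^(−0.08)·[0.5110·92.1881 + 0.4890·21.2287] = 53.0723
Node ud (S = 45.67): V_ud = e^(−0.08)·[0.5110·21.2287 + 0.4890·0.0000] = 10.0148
Node dd (S = 22.05): V_dd = e^(−0.08)·[0.5110·0.0000 + 0.4890·0.0000] = 0.0000
Node u (S = 65.25): V_u = e^(−0.08)·[0.5110·53.0723 + 0.4890·10.0148] = 29.5575
Node d (S = 31.5): V_d = e^(−0.08)·[0.5110·10.0148 + 0.4890·0.0000] = 4.7246
Node 0 (S = 45): V_0 = e^(−0.08)·[0.5110·29.5575 + 0.4890·4.7246] = 16.0765

$16.08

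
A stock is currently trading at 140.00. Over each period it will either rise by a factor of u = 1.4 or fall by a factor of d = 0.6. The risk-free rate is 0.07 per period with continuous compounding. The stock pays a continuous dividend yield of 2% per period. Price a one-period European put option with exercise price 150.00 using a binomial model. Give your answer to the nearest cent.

26.83

Per-period risk-free factor R = e^0.07 = 1.0725; dividend-adjusted growth = e^(0.07−0.02) = 1.0513.
Risk-neutral probability p = (1.0513 − 0.6)/(1.4 − 0.6) = 0.4513/0.8000 = 0.5641
Terminal stock prices: S_u = 196, S_d = 84
Terminal payoffs (K − S): max(-46, 0) = 0, max(66, 0) = 66
Node 0 (S = 140): V_0 = e^(−0.07)·[0.5641·0.0000 + 0.4359·66.0000] = 26.8251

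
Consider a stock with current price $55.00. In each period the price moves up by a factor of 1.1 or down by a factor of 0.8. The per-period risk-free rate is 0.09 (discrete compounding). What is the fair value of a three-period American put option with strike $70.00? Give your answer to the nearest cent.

$15.00

Risk-neutral probability p = (1 + 0.09 − 0.8)/(1.1 − 0.8) = 0.2900/0.3000 = 0.9667
Terminal stock prices: S_uuu = 73.21, S_uud = 53.24, S_udd = 38.72, S_ddd = 28.16
Terminal payoffs (K − S): max(-3.205, 0) = 0, max(16.76, 0) = 16.76, max(31.28, 0) = 31.28, max(41.84, 0) = 41.84
Node uu (S = 66.55): continuation = 1/1.09·[0.9667·0.0000 + 0.0333·16.7600] = 0.5125; exercise value = 3.4500 > continuation, so V_uu = 3.4500 (exercise)
Node ud (S = 48.4): continuation = 1/1.09·[0.9667·16.7600 + 0.0333·31.2800] = 15.8202; exercise value = 21.6000 > continuation, so V_ud = 21.6000 (exercise)
Node dd (S = 35.2): continuation = 1/1.09·[0.9667·31.2800 + 0.0333·41.8400] = 29.0202; exercise value = 34.8000 > continuation, so V_dd = 34.8000 (exercise)
Node u (S = 60.5): continuation = 1/1.09·[0.9667·3.4500 + 0.0333·21.6000] = 3.7202; exercise value = 9.5000 > continuation, so V_u = 9.5000 (exercise)
Node d (S = 44): continuation = 1/1.09·[0.9667·21.6000 + 0.0333·34.8000] = 20.2202; exercise value = 26.0000 > continuation, so V_d = 26.0000 (exercise)
Node 0 (S = 55): continuation = 1/1.09·[0.9667·9.5000 + 0.0333·26.0000] = 9.2202; exercise value = 15.0000 > continuation, so V_0 = 15.0000 (exercise)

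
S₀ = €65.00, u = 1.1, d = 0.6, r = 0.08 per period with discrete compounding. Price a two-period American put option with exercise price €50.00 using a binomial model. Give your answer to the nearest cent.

€0.64

Risk-neutral probability p = (1 + 0.08 − 0.6)/(1.1 − 0.6) = 0.4800/0.5000 = 0.9600
Terminal stock prices: S_uu = 78.65, S_ud = 42.9, S_dd = 23.4
Terminal payoffs (K − S): max(-28.65, 0) = 0, max(7.1, 0) = 7.1, max(26.6, 0) = 26.6
Node u (S = 71.5): continuation = 1/1.08·[0.9600·0.0000 + 0.0400·7.1000] = 0.2630; exercise value = 0.0000 ≤ continuation, so V_u = 0.2630
Node d (S = 39): continuation = 1/1.08·[0.9600·7.1000 + 0.0400·26.6000] = 7.2963; exercise value = 11.0000 > continuation, so V_d = 11.0000 (exercise)
Node 0 (S = 65): continuation = 1/1.08·[0.9600·0.2630 + 0.0400·11.0000] = 0.6412; exercise value = 0.0000 ≤ continuation, so V_0 = 0.6412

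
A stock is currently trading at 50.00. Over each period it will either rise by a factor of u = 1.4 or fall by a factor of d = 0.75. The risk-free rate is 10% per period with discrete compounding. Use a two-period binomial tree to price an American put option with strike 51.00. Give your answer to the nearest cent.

5.66

Risk-neutral probability p = (1 + 0.1 − 0.75)/(1.4 − 0.75) = 0.3500/0.6500 = 0.5385
Terminal stock prices: S_uu = 98, S_ud = 52.5, S_dd = 28.12
Terminal payoffs (K − S): max(-47, 0) = 0, max(-1.5, 0) = 0, max(22.88, 0) = 22.88
Node u (S = 70): continuation = 1/1.1·[0.5385·0.0000 + 0.4615·0.0000] = 0.0000; exercise value = 0.0000 ≤ continuation, so V_u = 0.0000
Node d (S = 37.5): continuation = 1/1.1·[0.5385·0.0000 + 0.4615·22.8750] = 9.5979; exercise value = 13.5000 > continuation, so V_d = 13.5000 (exercise)
Node 0 (S = 50): continuation = 1/1.1·[0.5385·0.0000 + 0.4615·13.5000] = 5.6643; exercise value = 1.0000 ≤ continuation, so V_0 = 5.6643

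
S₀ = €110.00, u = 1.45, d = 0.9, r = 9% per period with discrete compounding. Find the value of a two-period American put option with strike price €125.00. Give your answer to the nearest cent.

€15.61

Risk-neutral probability p = (1 + 0.09 − 0.9)/(1.45 − 0.9) = 0.1900/0.5500 = 0.3455
Terminal stock prices: S_uu = 231.3, S_ud = 143.6, S_dd = 89.1
Terminal payoffs (K − S): max(-106.3, 0) = 0, max(-18.55, 0) = 0, max(35.9, 0) = 35.9
Node u (S = 159.5): continuation = 1/1.09·[0.3455·0.0000 + 0.6545·0.0000] = 0.0000; exercise value = 0.0000 ≤ continuation, so V_u = 0.0000
Node d (S = 99): continuation = 1/1.09·[0.3455·0.0000 + 0.6545·35.9000] = 21.5580; exercise value = 26.0000 > continuation, so V_d = 26.0000 (exercise)
Node 0 (S = 110): continuation = 1/1.09·[0.3455·0.0000 + 0.6545·26.0000] = 15.6130; exercise value = 15.0000 ≤ continuation, so V_0 = 15.6130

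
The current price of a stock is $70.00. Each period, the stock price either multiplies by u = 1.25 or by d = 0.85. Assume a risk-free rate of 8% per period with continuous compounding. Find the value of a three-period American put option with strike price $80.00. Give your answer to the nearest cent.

$10.00

Risk-neutral probability p = (e^0.08 − 0.85)/(1.25 − 0.85) = 0.2333/0.4000 = 0.5832
Terminal stock prices: S_uuu = 136.7, S_uud = 92.97, S_udd = 63.22, S_ddd = 42.99
Terminal payoffs (K − S): max(-56.72, 0) = 0, max(-12.97, 0) = 0, max(16.78, 0) = 16.78, max(37.01, 0) = 37.01
Node uu (S = 109.4): continuation = e^(−0.08)·[0.5832·0.0000 + 0.4168·0.0000] = 0.0000; exercise value = 0.0000 ≤ continuation, so V_uu = 0.0000
Node ud (S = 74.38): continuation = e^(−0.08)·[0.5832·0.0000 + 0.4168·16.7813] = 6.4564; exercise value = 5.6250 ≤ continuation, so V_ud = 6.4564
Node dd (S = 50.57): continuation = e^(−0.08)·[0.5832·16.7813 + 0.4168·37.0113] = 23.2743; exercise value = 29.4250 > continuation, so V_dd = 29.4250 (exercise)
Node u (S = 87.5): continuation = e^(−0.08)·[0.5832·0.0000 + 0.4168·6.4564] = 2.4840; exercise value = 0.0000 ≤ continuation, so V_u = 2.4840
Node d (S = 59.5): continuation = e^(−0.08)·[0.5832·6.4564 + 0.4168·29.4250] = 14.7969; exercise value = 20.5000 > continuation, so V_d = 20.5000 (exercise)
Node 0 (S = 70): continuation = e^(−0.08)·[0.5832·2.4840 + 0.4168·20.5000] = 9.2245; exercise value = 10.0000 > continuation, so V_0 = 10.0000 (exercise)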